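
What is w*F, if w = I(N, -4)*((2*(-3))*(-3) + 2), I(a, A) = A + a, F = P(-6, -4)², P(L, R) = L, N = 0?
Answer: -2880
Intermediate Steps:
F = 36 (F = (-6)² = 36)
w = -80 (w = (-4 + 0)*((2*(-3))*(-3) + 2) = -4*(-6*(-3) + 2) = -4*(18 + 2) = -4*20 = -80)
w*F = -80*36 = -2880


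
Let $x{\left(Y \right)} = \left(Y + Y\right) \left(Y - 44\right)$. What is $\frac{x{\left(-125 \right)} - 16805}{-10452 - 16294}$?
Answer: $- \frac{25445}{26746} \approx -0.95136$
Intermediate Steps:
$x{\left(Y \right)} = 2 Y \left(-44 + Y\right)$
$\frac{x{\left(-125 \right)} - 16805}{-10452 - 16294} = \frac{2 \left(-125\right) \left(-44 - 125\right) - 16805}{-10452 - 16294} = \frac{2 \left(-125\right) \left(-169\right) - 16805}{-26746} = \left(42250 - 16805\right) \left(- \frac{1}{26746}\right) = 25445 \left(- \frac{1}{26746}\right) = - \frac{25445}{26746}$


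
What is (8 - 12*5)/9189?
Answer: -52/9189 ≈ -0.0056589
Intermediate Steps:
(8 - 12*5)/9189 = (8 - 60)*(1/9189) = -52*1/9189 = -52/9189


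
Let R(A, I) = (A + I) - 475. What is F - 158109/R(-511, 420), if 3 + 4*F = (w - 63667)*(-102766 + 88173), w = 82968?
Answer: -39854660575/566 ≈ -7.0415e+7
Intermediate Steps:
R(A, I) = -475 + A + I
F = -70414874 (F = -¾ + ((82968 - 63667)*(-102766 + 88173))/4 = -¾ + (19301*(-14593))/4 = -¾ + (¼)*(-281659493) = -¾ - 281659493/4 = -70414874)
F - 158109/R(-511, 420) = -70414874 - 158109/(-475 - 511 + 420) = -70414874 - 158109/(-566) = -70414874 - 158109*(-1/566) = -70414874 + 158109/566 = -39854660575/566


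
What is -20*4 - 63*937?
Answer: -59111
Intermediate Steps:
-20*4 - 63*937 = -80 - 59031 = -59111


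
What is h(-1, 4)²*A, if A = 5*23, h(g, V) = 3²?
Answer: 9315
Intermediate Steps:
h(g, V) = 9
A = 115
h(-1, 4)²*A = 9²*115 = 81*115 = 9315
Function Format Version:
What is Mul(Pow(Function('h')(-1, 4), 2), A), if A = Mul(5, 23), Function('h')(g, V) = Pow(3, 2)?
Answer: 9315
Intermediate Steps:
Function('h')(g, V) = 9
A = 115
Mul(Pow(Function('h')(-1, 4), 2), A) = Mul(Pow(9, 2), 115) = Mul(81, 115) = 9315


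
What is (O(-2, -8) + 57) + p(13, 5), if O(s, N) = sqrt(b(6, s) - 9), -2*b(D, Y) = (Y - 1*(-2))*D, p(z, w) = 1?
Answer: 58 + 3*I ≈ 58.0 + 3.0*I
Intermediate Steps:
b(D, Y) = -D*(2 + Y)/2 (b(D, Y) = -(Y - 1*(-2))*D/2 = -(Y + 2)*D/2 = -(2 + Y)*D/2 = -D*(2 + Y)/2)
O(s, N) = sqrt(-15 - 3*s) (O(s, N) = sqrt(-1/2*6*(2 + s) - 9) = sqrt((-6 - 3*s) - 9) = sqrt(-15 - 3*s))
(O(-2, -8) + 57) + p(13, 5) = (sqrt(-15 - 3*(-2)) + 57) + 1 = (sqrt(-15 + 6) + 57) + 1 = (sqrt(-9) + 57) + 1 = (3*I + 57) + 1 = (57 + 3*I) + 1 = 58 + 3*I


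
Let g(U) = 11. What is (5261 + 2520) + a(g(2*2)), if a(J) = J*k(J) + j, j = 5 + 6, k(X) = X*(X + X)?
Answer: 10454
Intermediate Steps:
k(X) = 2*X² (k(X) = X*(2*X) = 2*X²)
j = 11
a(J) = 11 + 2*J³ (a(J) = J*(2*J²) + 11 = 2*J³ + 11 = 11 + 2*J³)
(5261 + 2520) + a(g(2*2)) = (5261 + 2520) + (11 + 2*11³) = 7781 + (11 + 2*1331) = 7781 + (11 + 2662) = 7781 + 2673 = 10454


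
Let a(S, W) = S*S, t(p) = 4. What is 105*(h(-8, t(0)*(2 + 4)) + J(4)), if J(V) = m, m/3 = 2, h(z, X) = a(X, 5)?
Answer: 61110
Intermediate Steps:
a(S, W) = S²
h(z, X) = X²
m = 6 (m = 3*2 = 6)
J(V) = 6
105*(h(-8, t(0)*(2 + 4)) + J(4)) = 105*((4*(2 + 4))² + 6) = 105*((4*6)² + 6) = 105*(24² + 6) = 105*(576 + 6) = 105*582 = 61110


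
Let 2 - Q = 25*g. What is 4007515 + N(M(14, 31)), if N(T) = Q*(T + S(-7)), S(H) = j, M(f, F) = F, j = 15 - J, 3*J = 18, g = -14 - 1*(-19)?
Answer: 4002595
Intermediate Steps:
g = 5 (g = -14 + 19 = 5)
J = 6 (J = (⅓)*18 = 6)
j = 9 (j = 15 - 1*6 = 15 - 6 = 9)
S(H) = 9
Q = -123 (Q = 2 - 25*5 = 2 - 1*125 = 2 - 125 = -123)
N(T) = -1107 - 123*T (N(T) = -123*(T + 9) = -123*(9 + T) = -1107 - 123*T)
4007515 + N(M(14, 31)) = 4007515 + (-1107 - 123*31) = 4007515 + (-1107 - 3813) = 4007515 - 4920 = 4002595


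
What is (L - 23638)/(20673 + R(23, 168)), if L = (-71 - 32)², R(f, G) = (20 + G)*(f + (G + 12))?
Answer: -13029/58837 ≈ -0.22144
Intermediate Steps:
R(f, G) = (20 + G)*(12 + G + f) (R(f, G) = (20 + G)*(f + (12 + G)) = (20 + G)*(12 + G + f))
L = 10609 (L = (-103)² = 10609)
(L - 23638)/(20673 + R(23, 168)) = (10609 - 23638)/(20673 + (240 + 168² + 20*23 + 32*168 + 168*23)) = -13029/(20673 + (240 + 28224 + 460 + 5376 + 3864)) = -13029/(20673 + 38164) = -13029/58837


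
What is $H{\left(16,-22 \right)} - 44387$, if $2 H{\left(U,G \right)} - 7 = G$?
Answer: $- \frac{88789}{2} \approx -44395.0$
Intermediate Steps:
$H{\left(U,G \right)} = \frac{7}{2} + \frac{G}{2}$
$H{\left(16,-22 \right)} - 44387 = \left(\frac{7}{2} + \frac{1}{2} \left(-22\right)\right) - 44387 = \left(\frac{7}{2} - 11\right) - 44387 = - \frac{15}{2} - 44387 = - \frac{88789}{2}$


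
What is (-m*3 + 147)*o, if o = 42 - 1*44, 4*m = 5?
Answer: -573/2 ≈ -286.50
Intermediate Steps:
m = 5/4 (m = (¼)*5 = 5/4 ≈ 1.2500)
o = -2 (o = 42 - 44 = -2)
(-m*3 + 147)*o = (-1*5/4*3 + 147)*(-2) = (-5/4*3 + 147)*(-2) = (-15/4 + 147)*(-2) = (573/4)*(-2) = -573/2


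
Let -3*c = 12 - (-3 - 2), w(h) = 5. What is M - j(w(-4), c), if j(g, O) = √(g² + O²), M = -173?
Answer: -173 - √514/3 ≈ -180.56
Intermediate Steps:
c = -17/3 (c = -(12 - (-3 - 2))/3 = -(12 - 1*(-5))/3 = -(12 + 5)/3 = -⅓*17 = -17/3 ≈ -5.6667)
j(g, O) = √(O² + g²)
M - j(w(-4), c) = -173 - √((-17/3)² + 5²) = -173 - √(289/9 + 25) = -173 - √(514/9) = -173 - √514/3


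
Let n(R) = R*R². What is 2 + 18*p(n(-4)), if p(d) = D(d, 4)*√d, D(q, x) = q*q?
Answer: 2 + 589824*I ≈ 2.0 + 5.8982e+5*I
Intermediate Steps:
D(q, x) = q²
n(R) = R³
p(d) = d^(5/2) (p(d) = d²*√d = d^(5/2))
2 + 18*p(n(-4)) = 2 + 18*((-4)³)^(5/2) = 2 + 18*(-64)^(5/2) = 2 + 18*(32768*I) = 2 + 589824*I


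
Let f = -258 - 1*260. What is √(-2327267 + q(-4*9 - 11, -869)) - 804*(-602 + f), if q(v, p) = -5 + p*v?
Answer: 900480 + I*√2286429 ≈ 9.0048e+5 + 1512.1*I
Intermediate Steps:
f = -518 (f = -258 - 260 = -518)
√(-2327267 + q(-4*9 - 11, -869)) - 804*(-602 + f) = √(-2327267 + (-5 - 869*(-4*9 - 11))) - 804*(-602 - 518) = √(-2327267 + (-5 - 869*(-36 - 11))) - 804*(-1120) = √(-2327267 + (-5 - 869*(-47))) - 1*(-900480) = √(-2327267 + (-5 + 40843)) + 900480 = √(-2327267 + 40838) + 900480 = √(-2286429) + 900480 = I*√2286429 + 900480 = 900480 + I*√2286429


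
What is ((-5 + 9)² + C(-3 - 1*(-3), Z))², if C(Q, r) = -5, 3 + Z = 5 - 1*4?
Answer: 121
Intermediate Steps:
Z = -2 (Z = -3 + (5 - 1*4) = -3 + (5 - 4) = -3 + 1 = -2)
((-5 + 9)² + C(-3 - 1*(-3), Z))² = ((-5 + 9)² - 5)² = (4² - 5)² = (16 - 5)² = 11² = 121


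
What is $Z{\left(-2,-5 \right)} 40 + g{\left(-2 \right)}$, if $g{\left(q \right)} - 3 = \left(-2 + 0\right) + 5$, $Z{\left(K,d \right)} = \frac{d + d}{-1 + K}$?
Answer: $\frac{418}{3} \approx 139.33$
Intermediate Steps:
$Z{\left(K,d \right)} = \frac{2 d}{-1 + K}$
$g{\left(q \right)} = 6$ ($g{\left(q \right)} = 3 + \left(\left(-2 + 0\right) + 5\right) = 3 + \left(-2 + 5\right) = 3 + 3 = 6$)
$Z{\left(-2,-5 \right)} 40 + g{\left(-2 \right)} = 2 \left(-5\right) \frac{1}{-1 - 2} \cdot 40 + 6 = 2 \left(-5\right) \frac{1}{-3} \cdot 40 + 6 = 2 \left(-5\right) \left(- \frac{1}{3}\right) 40 + 6 = \frac{10}{3} \cdot 40 + 6 = \frac{400}{3} + 6 = \frac{418}{3}$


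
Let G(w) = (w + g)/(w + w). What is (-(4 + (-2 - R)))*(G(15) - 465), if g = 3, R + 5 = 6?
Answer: 2322/5 ≈ 464.40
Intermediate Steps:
R = 1 (R = -5 + 6 = 1)
G(w) = (3 + w)/(2*w) (G(w) = (w + 3)/(w + w) = (3 + w)/((2*w)) = (3 + w)*(1/(2*w)) = (3 + w)/(2*w))
(-(4 + (-2 - R)))*(G(15) - 465) = (-(4 + (-2 - 1*1)))*((½)*(3 + 15)/15 - 465) = (-(4 + (-2 - 1)))*((½)*(1/15)*18 - 465) = (-(4 - 3))*(⅗ - 465) = -1*1*(-2322/5) = -1*(-2322/5) = 2322/5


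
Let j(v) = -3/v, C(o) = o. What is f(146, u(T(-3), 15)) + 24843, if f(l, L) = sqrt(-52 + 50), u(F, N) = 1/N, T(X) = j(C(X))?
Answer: 24843 + I*sqrt(2) ≈ 24843.0 + 1.4142*I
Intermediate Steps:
T(X) = -3/X
f(l, L) = I*sqrt(2) (f(l, L) = sqrt(-2) = I*sqrt(2))
f(146, u(T(-3), 15)) + 24843 = I*sqrt(2) + 24843 = 24843 + I*sqrt(2)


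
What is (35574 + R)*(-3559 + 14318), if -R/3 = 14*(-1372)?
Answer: 1002717282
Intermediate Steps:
R = 57624 (R = -42*(-1372) = -3*(-19208) = 57624)
(35574 + R)*(-3559 + 14318) = (35574 + 57624)*(-3559 + 14318) = 93198*10759 = 1002717282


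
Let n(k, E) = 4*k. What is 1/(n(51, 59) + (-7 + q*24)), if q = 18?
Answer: 1/629 ≈ 0.0015898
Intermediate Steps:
1/(n(51, 59) + (-7 + q*24)) = 1/(4*51 + (-7 + 18*24)) = 1/(204 + (-7 + 432)) = 1/(204 + 425) = 1/629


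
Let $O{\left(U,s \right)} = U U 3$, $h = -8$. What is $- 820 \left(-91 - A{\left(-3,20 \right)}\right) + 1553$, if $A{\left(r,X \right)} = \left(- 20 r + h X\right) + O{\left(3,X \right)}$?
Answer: $16313$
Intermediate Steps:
$O{\left(U,s \right)} = 3 U^{2}$ ($O{\left(U,s \right)} = U^{2} \cdot 3 = 3 U^{2}$)
$A{\left(r,X \right)} = 27 - 20 r - 8 X$ ($A{\left(r,X \right)} = \left(- 20 r - 8 X\right) + 3 \cdot 3^{2} = \left(- 20 r - 8 X\right) + 3 \cdot 9 = \left(- 20 r - 8 X\right) + 27 = 27 - 20 r - 8 X$)
$- 820 \left(-91 - A{\left(-3,20 \right)}\right) + 1553 = - 820 \left(-91 - \left(27 - -60 - 160\right)\right) + 1553 = - 820 \left(-91 - \left(27 + 60 - 160\right)\right) + 1553 = - 820 \left(-91 - -73\right) + 1553 = - 820 \left(-91 + 73\right) + 1553 = \left(-820\right) \left(-18\right) + 1553 = 14760 + 1553 = 16313$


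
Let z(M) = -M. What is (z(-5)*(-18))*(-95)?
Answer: 8550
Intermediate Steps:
(z(-5)*(-18))*(-95) = (-1*(-5)*(-18))*(-95) = (5*(-18))*(-95) = -90*(-95) = 8550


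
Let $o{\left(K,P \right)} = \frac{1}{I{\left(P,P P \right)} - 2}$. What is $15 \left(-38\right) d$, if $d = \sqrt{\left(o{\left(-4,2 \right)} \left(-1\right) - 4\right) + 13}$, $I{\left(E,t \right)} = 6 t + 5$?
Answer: $- \frac{2090 \sqrt{6}}{3} \approx -1706.5$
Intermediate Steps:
$I{\left(E,t \right)} = 5 + 6 t$
$o{\left(K,P \right)} = \frac{1}{3 + 6 P^{2}}$ ($o{\left(K,P \right)} = \frac{1}{\left(5 + 6 P P\right) - 2} = \frac{1}{\left(5 + 6 P^{2}\right) - 2} = \frac{1}{3 + 6 P^{2}}$)
$d = \frac{11 \sqrt{6}}{9}$ ($d = \sqrt{\left(\frac{1}{3 \left(1 + 2 \cdot 2^{2}\right)} \left(-1\right) - 4\right) + 13} = \sqrt{\left(\frac{1}{3 \left(1 + 2 \cdot 4\right)} \left(-1\right) - 4\right) + 13} = \sqrt{\left(\frac{1}{3 \left(1 + 8\right)} \left(-1\right) - 4\right) + 13} = \sqrt{\left(\frac{1}{3 \cdot 9} \left(-1\right) - 4\right) + 13} = \sqrt{\left(\frac{1}{3} \cdot \frac{1}{9} \left(-1\right) - 4\right) + 13} = \sqrt{\left(\frac{1}{27} \left(-1\right) - 4\right) + 13} = \sqrt{\left(- \frac{1}{27} - 4\right) + 13} = \sqrt{- \frac{109}{27} + 13} = \sqrt{\frac{242}{27}} = \frac{11 \sqrt{6}}{9} \approx 2.9938$)
$15 \left(-38\right) d = 15 \left(-38\right) \frac{11 \sqrt{6}}{9} = - 570 \frac{11 \sqrt{6}}{9} = - \frac{2090 \sqrt{6}}{3}$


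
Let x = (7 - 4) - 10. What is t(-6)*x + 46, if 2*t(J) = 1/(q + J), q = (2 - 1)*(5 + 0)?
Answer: 99/2 ≈ 49.500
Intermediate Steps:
x = -7 (x = 3 - 10 = -7)
q = 5 (q = 1*5 = 5)
t(J) = 1/(2*(5 + J))
t(-6)*x + 46 = (1/(2*(5 - 6)))*(-7) + 46 = ((1/2)/(-1))*(-7) + 46 = ((1/2)*(-1))*(-7) + 46 = -1/2*(-7) + 46 = 7/2 + 46 = 99/2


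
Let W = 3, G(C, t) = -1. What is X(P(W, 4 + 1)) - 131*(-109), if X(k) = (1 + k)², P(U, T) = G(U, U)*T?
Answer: 14295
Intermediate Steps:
P(U, T) = -T
X(P(W, 4 + 1)) - 131*(-109) = (1 - (4 + 1))² - 131*(-109) = (1 - 1*5)² + 14279 = (1 - 5)² + 14279 = (-4)² + 14279 = 16 + 14279 = 14295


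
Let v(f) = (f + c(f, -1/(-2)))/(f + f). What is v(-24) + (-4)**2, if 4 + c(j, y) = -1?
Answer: 797/48 ≈ 16.604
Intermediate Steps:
c(j, y) = -5 (c(j, y) = -4 - 1 = -5)
v(f) = (-5 + f)/(2*f) (v(f) = (f - 5)/(f + f) = (-5 + f)/((2*f)) = (-5 + f)*(1/(2*f)) = (-5 + f)/(2*f))
v(-24) + (-4)**2 = (1/2)*(-5 - 24)/(-24) + (-4)**2 = (1/2)*(-1/24)*(-29) + 16 = 29/48 + 16 = 797/48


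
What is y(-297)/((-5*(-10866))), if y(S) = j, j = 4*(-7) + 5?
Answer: -23/54330 ≈ -0.00042334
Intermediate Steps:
j = -23 (j = -28 + 5 = -23)
y(S) = -23
y(-297)/((-5*(-10866))) = -23/((-5*(-10866))) = -23/54330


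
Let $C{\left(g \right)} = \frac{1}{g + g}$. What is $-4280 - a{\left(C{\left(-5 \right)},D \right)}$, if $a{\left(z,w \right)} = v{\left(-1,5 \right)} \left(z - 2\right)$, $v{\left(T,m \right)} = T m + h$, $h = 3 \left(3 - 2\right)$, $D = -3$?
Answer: $- \frac{21421}{5} \approx -4284.2$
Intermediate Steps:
$h = 3$ ($h = 3 \cdot 1 = 3$)
$C{\left(g \right)} = \frac{1}{2 g}$
$v{\left(T,m \right)} = 3 + T m$ ($v{\left(T,m \right)} = T m + 3 = 3 + T m$)
$a{\left(z,w \right)} = 4 - 2 z$ ($a{\left(z,w \right)} = \left(3 - 5\right) \left(z - 2\right) = \left(3 - 5\right) \left(-2 + z\right) = - 2 \left(-2 + z\right) = 4 - 2 z$)
$-4280 - a{\left(C{\left(-5 \right)},D \right)} = -4280 - \left(4 - 2 \frac{1}{2 \left(-5\right)}\right) = -4280 - \left(4 - 2 \cdot \frac{1}{2} \left(- \frac{1}{5}\right)\right) = -4280 - \left(4 - - \frac{1}{5}\right) = -4280 - \left(4 + \frac{1}{5}\right) = -4280 - \frac{21}{5} = - \frac{21421}{5}$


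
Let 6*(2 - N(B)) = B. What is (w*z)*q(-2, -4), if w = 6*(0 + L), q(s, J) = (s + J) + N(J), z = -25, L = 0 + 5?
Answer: 2500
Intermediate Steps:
L = 5
N(B) = 2 - B/6
q(s, J) = 2 + s + 5*J/6 (q(s, J) = (s + J) + (2 - J/6) = (J + s) + (2 - J/6) = 2 + s + 5*J/6)
w = 30 (w = 6*(0 + 5) = 6*5 = 30)
(w*z)*q(-2, -4) = (30*(-25))*(2 - 2 + (5/6)*(-4)) = -750*(2 - 2 - 10/3) = -750*(-10/3) = 2500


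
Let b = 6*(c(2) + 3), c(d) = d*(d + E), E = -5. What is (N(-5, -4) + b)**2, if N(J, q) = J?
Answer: 529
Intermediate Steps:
c(d) = d*(-5 + d) (c(d) = d*(d - 5) = d*(-5 + d))
b = -18 (b = 6*(2*(-5 + 2) + 3) = 6*(2*(-3) + 3) = 6*(-6 + 3) = 6*(-3) = -18)
(N(-5, -4) + b)**2 = (-5 - 18)**2 = (-23)**2 = 529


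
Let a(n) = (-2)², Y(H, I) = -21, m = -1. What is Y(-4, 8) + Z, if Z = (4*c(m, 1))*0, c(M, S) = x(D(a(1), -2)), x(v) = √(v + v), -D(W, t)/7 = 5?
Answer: -21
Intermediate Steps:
a(n) = 4
D(W, t) = -35 (D(W, t) = -7*5 = -35)
x(v) = √2*√v (x(v) = √(2*v) = √2*√v)
c(M, S) = I*√70 (c(M, S) = √2*√(-35) = √2*(I*√35) = I*√70)
Z = 0 (Z = (4*(I*√70))*0 = (4*I*√70)*0 = 0)
Y(-4, 8) + Z = -21 + 0 = -21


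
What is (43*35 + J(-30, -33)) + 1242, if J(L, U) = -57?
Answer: 2690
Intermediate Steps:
(43*35 + J(-30, -33)) + 1242 = (43*35 - 57) + 1242 = (1505 - 57) + 1242 = 1448 + 1242 = 2690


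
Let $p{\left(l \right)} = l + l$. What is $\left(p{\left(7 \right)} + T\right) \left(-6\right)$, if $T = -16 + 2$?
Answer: $0$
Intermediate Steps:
$p{\left(l \right)} = 2 l$
$T = -14$
$\left(p{\left(7 \right)} + T\right) \left(-6\right) = \left(2 \cdot 7 - 14\right) \left(-6\right) = \left(14 - 14\right) \left(-6\right) = 0 \left(-6\right) = 0$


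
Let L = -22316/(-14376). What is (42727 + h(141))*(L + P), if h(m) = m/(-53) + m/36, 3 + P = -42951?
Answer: -4195060958432587/2285784 ≈ -1.8353e+9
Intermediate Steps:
L = 5579/3594 (L = -22316*(-1/14376) = 5579/3594 ≈ 1.5523)
P = -42954 (P = -3 - 42951 = -42954)
h(m) = 17*m/1908 (h(m) = m*(-1/53) + m*(1/36) = -m/53 + m/36 = 17*m/1908)
(42727 + h(141))*(L + P) = (42727 + (17/1908)*141)*(5579/3594 - 42954) = (42727 + 799/636)*(-154371097/3594) = (27175171/636)*(-154371097/3594) = -4195060958432587/2285784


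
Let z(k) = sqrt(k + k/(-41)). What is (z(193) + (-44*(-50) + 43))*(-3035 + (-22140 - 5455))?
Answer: -68703090 - 61260*sqrt(79130)/41 ≈ -6.9123e+7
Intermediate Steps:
z(k) = 2*sqrt(410)*sqrt(k)/41 (z(k) = sqrt(k + k*(-1/41)) = sqrt(k - k/41) = sqrt(40*k/41) = 2*sqrt(410)*sqrt(k)/41)
(z(193) + (-44*(-50) + 43))*(-3035 + (-22140 - 5455)) = (2*sqrt(410)*sqrt(193)/41 + (-44*(-50) + 43))*(-3035 + (-22140 - 5455)) = (2*sqrt(79130)/41 + (2200 + 43))*(-3035 - 27595) = (2*sqrt(79130)/41 + 2243)*(-30630) = (2243 + 2*sqrt(79130)/41)*(-30630) = -68703090 - 61260*sqrt(79130)/41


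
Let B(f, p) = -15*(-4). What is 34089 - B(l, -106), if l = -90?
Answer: 34029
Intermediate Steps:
B(f, p) = 60
34089 - B(l, -106) = 34089 - 1*60 = 34089 - 60 = 34029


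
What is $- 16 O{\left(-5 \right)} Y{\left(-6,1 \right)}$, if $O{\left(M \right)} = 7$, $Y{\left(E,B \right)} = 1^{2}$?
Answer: $-112$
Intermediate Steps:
$Y{\left(E,B \right)} = 1$
$- 16 O{\left(-5 \right)} Y{\left(-6,1 \right)} = \left(-16\right) 7 \cdot 1 = \left(-112\right) 1 = -112$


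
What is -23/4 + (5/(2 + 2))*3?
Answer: -2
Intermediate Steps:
-23/4 + (5/(2 + 2))*3 = -23*¼ + (5/4)*3 = -23/4 + (5*(¼))*3 = -23/4 + (5/4)*3 = -23/4 + 15/4 = -2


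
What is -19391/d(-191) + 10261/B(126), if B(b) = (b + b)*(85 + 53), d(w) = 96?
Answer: -28056515/139104 ≈ -201.69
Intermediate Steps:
B(b) = 276*b (B(b) = (2*b)*138 = 276*b)
-19391/d(-191) + 10261/B(126) = -19391/96 + 10261/((276*126)) = -19391*1/96 + 10261/34776 = -19391/96 + 10261*(1/34776) = -19391/96 + 10261/34776 = -28056515/139104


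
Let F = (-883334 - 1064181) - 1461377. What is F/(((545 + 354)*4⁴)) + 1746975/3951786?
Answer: -18777522797/1306723904 ≈ -14.370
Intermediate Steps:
F = -3408892 (F = -1947515 - 1461377 = -3408892)
F/(((545 + 354)*4⁴)) + 1746975/3951786 = -3408892*1/(256*(545 + 354)) + 1746975/3951786 = -3408892/(899*256) + 1746975*(1/3951786) = -3408892/230144 + 582325/1317262 = -3408892*1/230144 + 582325/1317262 = -29387/1984 + 582325/1317262 = -18777522797/1306723904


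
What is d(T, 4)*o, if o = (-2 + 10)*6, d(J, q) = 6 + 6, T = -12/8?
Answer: 576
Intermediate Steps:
T = -3/2 (T = -12*⅛ = -3/2 ≈ -1.5000)
d(J, q) = 12
o = 48 (o = 8*6 = 48)
d(T, 4)*o = 12*48 = 576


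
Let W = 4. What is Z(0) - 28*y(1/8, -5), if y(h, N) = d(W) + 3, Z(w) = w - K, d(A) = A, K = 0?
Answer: -196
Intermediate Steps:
Z(w) = w (Z(w) = w - 1*0 = w + 0 = w)
y(h, N) = 7 (y(h, N) = 4 + 3 = 7)
Z(0) - 28*y(1/8, -5) = 0 - 28*7 = 0 - 196 = -196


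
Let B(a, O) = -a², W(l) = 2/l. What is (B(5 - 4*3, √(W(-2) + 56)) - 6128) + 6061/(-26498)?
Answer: -163684207/26498 ≈ -6177.2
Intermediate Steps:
(B(5 - 4*3, √(W(-2) + 56)) - 6128) + 6061/(-26498) = (-(5 - 4*3)² - 6128) + 6061/(-26498) = (-(5 - 12)² - 6128) + 6061*(-1/26498) = (-1*(-7)² - 6128) - 6061/26498 = (-1*49 - 6128) - 6061/26498 = (-49 - 6128) - 6061/26498 = -6177 - 6061/26498 = -163684207/26498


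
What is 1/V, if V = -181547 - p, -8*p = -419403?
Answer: -8/1871779 ≈ -4.2740e-6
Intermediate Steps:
p = 419403/8 (p = -1/8*(-419403) = 419403/8 ≈ 52425.)
V = -1871779/8 (V = -181547 - 1*419403/8 = -181547 - 419403/8 = -1871779/8 ≈ -2.3397e+5)
1/V = 1/(-1871779/8) = -8/1871779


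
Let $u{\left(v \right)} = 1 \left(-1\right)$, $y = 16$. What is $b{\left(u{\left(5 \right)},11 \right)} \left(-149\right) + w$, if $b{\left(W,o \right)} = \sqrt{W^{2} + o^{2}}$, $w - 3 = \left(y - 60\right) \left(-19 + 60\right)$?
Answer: $-1801 - 149 \sqrt{122} \approx -3446.8$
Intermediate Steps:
$u{\left(v \right)} = -1$
$w = -1801$ ($w = 3 + \left(16 - 60\right) \left(-19 + 60\right) = 3 - 1804 = -1801$)
$b{\left(u{\left(5 \right)},11 \right)} \left(-149\right) + w = \sqrt{\left(-1\right)^{2} + 11^{2}} \left(-149\right) - 1801 = \sqrt{1 + 121} \left(-149\right) - 1801 = \sqrt{122} \left(-149\right) - 1801 = - 149 \sqrt{122} - 1801 = -1801 - 149 \sqrt{122}$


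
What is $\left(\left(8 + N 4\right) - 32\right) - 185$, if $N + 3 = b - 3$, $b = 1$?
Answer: $-229$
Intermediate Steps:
$N = -5$ ($N = -3 + \left(1 - 3\right) = -3 - 2 = -5$)
$\left(\left(8 + N 4\right) - 32\right) - 185 = \left(\left(8 - 20\right) - 32\right) - 185 = \left(-12 - 32\right) - 185 = -44 - 185 = -229$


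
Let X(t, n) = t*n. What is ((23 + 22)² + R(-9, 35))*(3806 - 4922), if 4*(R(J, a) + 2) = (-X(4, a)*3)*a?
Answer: 1843632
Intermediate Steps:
X(t, n) = n*t
R(J, a) = -2 - 3*a² (R(J, a) = -2 + ((-a*4*3)*a)/4 = -2 + ((-4*a*3)*a)/4 = -2 + ((-12*a)*a)/4 = -2 + (-12*a²)/4 = -2 - 3*a²)
((23 + 22)² + R(-9, 35))*(3806 - 4922) = ((23 + 22)² + (-2 - 3*35²))*(3806 - 4922) = (45² + (-2 - 3*1225))*(-1116) = (2025 + (-2 - 3675))*(-1116) = (2025 - 3677)*(-1116) = -1652*(-1116) = 1843632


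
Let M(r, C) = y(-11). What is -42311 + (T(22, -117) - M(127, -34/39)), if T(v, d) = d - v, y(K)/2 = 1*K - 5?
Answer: -42418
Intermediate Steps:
y(K) = -10 + 2*K (y(K) = 2*(1*K - 5) = 2*(K - 5) = 2*(-5 + K) = -10 + 2*K)
M(r, C) = -32 (M(r, C) = -10 + 2*(-11) = -10 - 22 = -32)
-42311 + (T(22, -117) - M(127, -34/39)) = -42311 + ((-117 - 1*22) - 1*(-32)) = -42311 + ((-117 - 22) + 32) = -42311 + (-139 + 32) = -42311 - 107 = -42418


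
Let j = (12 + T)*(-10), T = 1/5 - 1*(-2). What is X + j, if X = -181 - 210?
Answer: -533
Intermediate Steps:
T = 11/5 (T = 1/5 + 2 = 11/5 ≈ 2.2000)
X = -391
j = -142 (j = (12 + 11/5)*(-10) = (71/5)*(-10) = -142)
X + j = -391 - 142 = -533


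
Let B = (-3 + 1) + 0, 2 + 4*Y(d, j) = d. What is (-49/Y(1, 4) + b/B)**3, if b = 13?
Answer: 54439939/8 ≈ 6.8050e+6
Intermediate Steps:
Y(d, j) = -1/2 + d/4
B = -2 (B = -2 + 0 = -2)
(-49/Y(1, 4) + b/B)**3 = (-49/(-1/2 + (1/4)*1) + 13/(-2))**3 = (-49/(-1/2 + 1/4) + 13*(-1/2))**3 = (-49/(-1/4) - 13/2)**3 = (-49*(-4) - 13/2)**3 = (196 - 13/2)**3 = (379/2)**3 = 54439939/8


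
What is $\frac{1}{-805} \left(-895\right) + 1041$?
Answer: $\frac{167780}{161} \approx 1042.1$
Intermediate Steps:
$\frac{1}{-805} \left(-895\right) + 1041 = \left(- \frac{1}{805}\right) \left(-895\right) + 1041 = \frac{179}{161} + 1041 = \frac{167780}{161}$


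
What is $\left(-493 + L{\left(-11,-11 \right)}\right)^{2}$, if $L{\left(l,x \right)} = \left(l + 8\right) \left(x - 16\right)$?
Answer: $169744$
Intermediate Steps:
$L{\left(l,x \right)} = \left(-16 + x\right) \left(8 + l\right)$ ($L{\left(l,x \right)} = \left(8 + l\right) \left(-16 + x\right) = \left(-16 + x\right) \left(8 + l\right)$)
$\left(-493 + L{\left(-11,-11 \right)}\right)^{2} = \left(-493 - -81\right)^{2} = \left(-493 + \left(-128 + 176 - 88 + 121\right)\right)^{2} = \left(-493 + 81\right)^{2} = \left(-412\right)^{2} = 169744$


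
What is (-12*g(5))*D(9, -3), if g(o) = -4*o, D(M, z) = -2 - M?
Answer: -2640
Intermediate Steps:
(-12*g(5))*D(9, -3) = (-(-48)*5)*(-2 - 1*9) = (-12*(-20))*(-2 - 9) = 240*(-11) = -2640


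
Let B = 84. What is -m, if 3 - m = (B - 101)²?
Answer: 286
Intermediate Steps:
m = -286 (m = 3 - (84 - 101)² = 3 - 1*(-17)² = 3 - 1*289 = 3 - 289 = -286)
-m = -1*(-286) = 286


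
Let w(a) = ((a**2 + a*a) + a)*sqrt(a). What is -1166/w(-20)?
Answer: 583*I*sqrt(5)/3900 ≈ 0.33426*I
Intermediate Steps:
w(a) = sqrt(a)*(a + 2*a**2) (w(a) = ((a**2 + a**2) + a)*sqrt(a) = (2*a**2 + a)*sqrt(a) = (a + 2*a**2)*sqrt(a) = sqrt(a)*(a + 2*a**2))
-1166/w(-20) = -1166*I*sqrt(5)/(200*(1 + 2*(-20))) = -1166*I*sqrt(5)/(200*(1 - 40)) = -1166*(-I*sqrt(5)/7800) = -(-583)*I*sqrt(5)/3900 = 583*I*sqrt(5)/3900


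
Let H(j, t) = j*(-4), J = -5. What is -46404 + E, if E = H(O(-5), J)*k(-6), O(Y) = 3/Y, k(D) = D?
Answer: -232092/5 ≈ -46418.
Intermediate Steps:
H(j, t) = -4*j
E = -72/5 (E = -12/(-5)*(-6) = -12*(-1)/5*(-6) = -4*(-⅗)*(-6) = (12/5)*(-6) = -72/5 ≈ -14.400)
-46404 + E = -46404 - 72/5 = -232092/5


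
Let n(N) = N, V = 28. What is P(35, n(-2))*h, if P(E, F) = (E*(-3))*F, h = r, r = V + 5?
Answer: 6930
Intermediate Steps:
r = 33 (r = 28 + 5 = 33)
h = 33
P(E, F) = -3*E*F (P(E, F) = (-3*E)*F = -3*E*F)
P(35, n(-2))*h = -3*35*(-2)*33 = 210*33 = 6930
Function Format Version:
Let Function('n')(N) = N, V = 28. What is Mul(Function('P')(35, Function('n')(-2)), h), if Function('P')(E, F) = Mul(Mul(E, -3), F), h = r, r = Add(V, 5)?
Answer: 6930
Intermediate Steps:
r = 33 (r = Add(28, 5) = 33)
h = 33
Function('P')(E, F) = Mul(-3, E, F) (Function('P')(E, F) = Mul(Mul(-3, E), F) = Mul(-3, E, F))
Mul(Function('P')(35, Function('n')(-2)), h) = Mul(Mul(-3, 35, -2), 33) = Mul(210, 33) = 6930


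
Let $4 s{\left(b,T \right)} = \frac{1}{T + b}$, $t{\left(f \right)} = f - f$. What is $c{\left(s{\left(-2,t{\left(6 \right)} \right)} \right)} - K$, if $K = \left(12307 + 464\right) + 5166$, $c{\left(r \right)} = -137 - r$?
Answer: $- \frac{144591}{8} \approx -18074.0$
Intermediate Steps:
$t{\left(f \right)} = 0$
$s{\left(b,T \right)} = \frac{1}{4 \left(T + b\right)}$
$K = 17937$ ($K = 12771 + 5166 = 17937$)
$c{\left(s{\left(-2,t{\left(6 \right)} \right)} \right)} - K = \left(-137 - \frac{1}{4 \left(0 - 2\right)}\right) - 17937 = \left(-137 - \frac{1}{4 \left(-2\right)}\right) - 17937 = \left(-137 - \frac{1}{4} \left(- \frac{1}{2}\right)\right) - 17937 = \left(-137 - - \frac{1}{8}\right) - 17937 = \left(-137 + \frac{1}{8}\right) - 17937 = - \frac{1095}{8} - 17937 = - \frac{144591}{8}$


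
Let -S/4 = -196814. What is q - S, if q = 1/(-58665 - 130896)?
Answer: -149233034617/189561 ≈ -7.8726e+5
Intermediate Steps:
S = 787256 (S = -4*(-196814) = 787256)
q = -1/189561 (q = 1/(-189561) = -1/189561 ≈ -5.2753e-6)
q - S = -1/189561 - 1*787256 = -1/189561 - 787256 = -149233034617/189561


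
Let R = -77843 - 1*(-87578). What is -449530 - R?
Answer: -459265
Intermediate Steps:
R = 9735 (R = -77843 + 87578 = 9735)
-449530 - R = -449530 - 1*9735 = -449530 - 9735 = -459265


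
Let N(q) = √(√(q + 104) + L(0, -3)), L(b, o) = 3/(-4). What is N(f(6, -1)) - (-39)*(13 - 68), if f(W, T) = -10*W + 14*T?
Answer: -2145 + √(-3 + 4*√30)/2 ≈ -2142.8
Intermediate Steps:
L(b, o) = -¾ (L(b, o) = 3*(-¼) = -¾)
N(q) = √(-¾ + √(104 + q)) (N(q) = √(√(q + 104) - ¾) = √(√(104 + q) - ¾) = √(-¾ + √(104 + q)))
N(f(6, -1)) - (-39)*(13 - 68) = √(-3 + 4*√(104 + (-10*6 + 14*(-1))))/2 - (-39)*(13 - 68) = √(-3 + 4*√(104 + (-60 - 14)))/2 - (-39)*(-55) = √(-3 + 4*√(104 - 74))/2 - 1*2145 = √(-3 + 4*√30)/2 - 2145 = -2145 + √(-3 + 4*√30)/2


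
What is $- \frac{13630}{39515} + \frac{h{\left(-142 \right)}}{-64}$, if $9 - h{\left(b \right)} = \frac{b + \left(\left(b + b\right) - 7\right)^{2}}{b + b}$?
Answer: $- \frac{737859561}{143644928} \approx -5.1367$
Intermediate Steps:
$h{\left(b \right)} = 9 - \frac{b + \left(-7 + 2 b\right)^{2}}{2 b}$ ($h{\left(b \right)} = 9 - \frac{b + \left(\left(b + b\right) - 7\right)^{2}}{b + b} = 9 - \frac{b + \left(2 b - 7\right)^{2}}{2 b} = 9 - \left(b + \left(-7 + 2 b\right)^{2}\right) \frac{1}{2 b} = 9 - \frac{b + \left(-7 + 2 b\right)^{2}}{2 b}$)
$- \frac{13630}{39515} + \frac{h{\left(-142 \right)}}{-64} = - \frac{13630}{39515} + \frac{\frac{1}{2} \frac{1}{-142} \left(- \left(-7 + 2 \left(-142\right)\right)^{2} + 17 \left(-142\right)\right)}{-64} = \left(-13630\right) \frac{1}{39515} + \frac{1}{2} \left(- \frac{1}{142}\right) \left(- \left(-7 - 284\right)^{2} - 2414\right) \left(- \frac{1}{64}\right) = - \frac{2726}{7903} + \frac{1}{2} \left(- \frac{1}{142}\right) \left(- \left(-291\right)^{2} - 2414\right) \left(- \frac{1}{64}\right) = - \frac{2726}{7903} + \frac{1}{2} \left(- \frac{1}{142}\right) \left(\left(-1\right) 84681 - 2414\right) \left(- \frac{1}{64}\right) = - \frac{2726}{7903} + \frac{1}{2} \left(- \frac{1}{142}\right) \left(-84681 - 2414\right) \left(- \frac{1}{64}\right) = - \frac{2726}{7903} + \frac{1}{2} \left(- \frac{1}{142}\right) \left(-87095\right) \left(- \frac{1}{64}\right) = - \frac{2726}{7903} + \frac{87095}{284} \left(- \frac{1}{64}\right) = - \frac{2726}{7903} - \frac{87095}{18176} = - \frac{737859561}{143644928}$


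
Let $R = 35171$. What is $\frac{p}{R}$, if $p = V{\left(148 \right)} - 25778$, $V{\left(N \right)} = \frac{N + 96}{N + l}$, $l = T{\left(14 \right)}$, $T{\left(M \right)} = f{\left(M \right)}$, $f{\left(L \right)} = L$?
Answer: $- \frac{2087896}{2848851} \approx -0.73289$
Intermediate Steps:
$T{\left(M \right)} = M$
$l = 14$
$V{\left(N \right)} = \frac{96 + N}{14 + N}$ ($V{\left(N \right)} = \frac{N + 96}{N + 14} = \frac{96 + N}{14 + N}$)
$p = - \frac{2087896}{81}$ ($p = \frac{96 + 148}{14 + 148} - 25778 = \frac{1}{162} \cdot 244 - 25778 = \frac{122}{81} - 25778 = - \frac{2087896}{81} \approx -25777.0$)
$\frac{p}{R} = - \frac{2087896}{81 \cdot 35171} = \left(- \frac{2087896}{81}\right) \frac{1}{35171} = - \frac{2087896}{2848851}$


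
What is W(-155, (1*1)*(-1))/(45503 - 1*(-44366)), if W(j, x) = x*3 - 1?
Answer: -4/89869 ≈ -4.4509e-5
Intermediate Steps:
W(j, x) = -1 + 3*x (W(j, x) = 3*x - 1 = -1 + 3*x)
W(-155, (1*1)*(-1))/(45503 - 1*(-44366)) = (-1 + 3*((1*1)*(-1)))/(45503 - 1*(-44366)) = (-1 + 3*(1*(-1)))/(45503 + 44366) = (-1 + 3*(-1))/89869 = (-1 - 3)*(1/89869) = -4*1/89869 = -4/89869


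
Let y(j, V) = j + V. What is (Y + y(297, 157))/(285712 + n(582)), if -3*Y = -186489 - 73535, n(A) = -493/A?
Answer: 50708884/166283891 ≈ 0.30495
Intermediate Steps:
y(j, V) = V + j
Y = 260024/3 (Y = -(-186489 - 73535)/3 = -⅓*(-260024) = 260024/3 ≈ 86675.)
(Y + y(297, 157))/(285712 + n(582)) = (260024/3 + (157 + 297))/(285712 - 493/582) = (260024/3 + 454)/(285712 - 493*1/582) = 261386/(3*(285712 - 493/582)) = 261386/(3*(166283891/582)) = (261386/3)*(582/166283891) = 50708884/166283891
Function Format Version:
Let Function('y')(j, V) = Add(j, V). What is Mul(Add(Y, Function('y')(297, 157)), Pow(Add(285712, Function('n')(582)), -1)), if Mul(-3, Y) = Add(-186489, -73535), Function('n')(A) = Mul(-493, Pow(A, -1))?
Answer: Rational(50708884, 166283891) ≈ 0.30495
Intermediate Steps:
Function('y')(j, V) = Add(V, j)
Y = Rational(260024, 3) (Y = Mul(Rational(-1, 3), Add(-186489, -73535)) = Mul(Rational(-1, 3), -260024) = Rational(260024, 3) ≈ 86675.)
Mul(Add(Y, Function('y')(297, 157)), Pow(Add(285712, Function('n')(582)), -1)) = Mul(Add(Rational(260024, 3), Add(157, 297)), Pow(Add(285712, Mul(-493, Pow(582, -1))), -1)) = Mul(Add(Rational(260024, 3), 454), Pow(Add(285712, Mul(-493, Rational(1, 582))), -1)) = Mul(Rational(261386, 3), Pow(Add(285712, Rational(-493, 582)), -1)) = Mul(Rational(261386, 3), Pow(Rational(166283891, 582), -1)) = Mul(Rational(261386, 3), Rational(582, 166283891)) = Rational(50708884, 166283891)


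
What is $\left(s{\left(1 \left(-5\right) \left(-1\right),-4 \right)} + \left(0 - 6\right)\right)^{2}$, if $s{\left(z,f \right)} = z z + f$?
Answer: $225$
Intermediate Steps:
$s{\left(z,f \right)} = f + z^{2}$ ($s{\left(z,f \right)} = z^{2} + f = f + z^{2}$)
$\left(s{\left(1 \left(-5\right) \left(-1\right),-4 \right)} + \left(0 - 6\right)\right)^{2} = \left(\left(-4 + \left(1 \left(-5\right) \left(-1\right)\right)^{2}\right) + \left(0 - 6\right)\right)^{2} = \left(\left(-4 + \left(\left(-5\right) \left(-1\right)\right)^{2}\right) - 6\right)^{2} = \left(\left(-4 + 5^{2}\right) - 6\right)^{2} = \left(\left(-4 + 25\right) - 6\right)^{2} = \left(21 - 6\right)^{2} = 15^{2} = 225$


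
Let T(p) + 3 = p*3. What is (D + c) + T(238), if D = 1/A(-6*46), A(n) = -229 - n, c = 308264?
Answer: 14521826/47 ≈ 3.0898e+5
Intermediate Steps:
T(p) = -3 + 3*p (T(p) = -3 + p*3 = -3 + 3*p)
D = 1/47 (D = 1/(-229 - (-6)*46) = 1/(-229 - 1*(-276)) = 1/(-229 + 276) = 1/47 ≈ 0.021277)
(D + c) + T(238) = (1/47 + 308264) + (-3 + 3*238) = 14488409/47 + (-3 + 714) = 14488409/47 + 711 = 14521826/47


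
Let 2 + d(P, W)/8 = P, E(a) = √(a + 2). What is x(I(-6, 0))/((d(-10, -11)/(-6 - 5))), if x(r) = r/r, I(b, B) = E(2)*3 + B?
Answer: 11/96 ≈ 0.11458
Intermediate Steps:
E(a) = √(2 + a)
d(P, W) = -16 + 8*P
I(b, B) = 6 + B (I(b, B) = √(2 + 2)*3 + B = √4*3 + B = 2*3 + B = 6 + B)
x(r) = 1
x(I(-6, 0))/((d(-10, -11)/(-6 - 5))) = 1/((-16 + 8*(-10))/(-6 - 5)) = 1/((-16 - 80)/(-11)) = 1/(-1/11*(-96)) = 1/(96/11) = 1*(11/96) = 11/96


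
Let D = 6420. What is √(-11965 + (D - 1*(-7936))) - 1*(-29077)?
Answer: 29077 + √2391 ≈ 29126.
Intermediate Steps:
√(-11965 + (D - 1*(-7936))) - 1*(-29077) = √(-11965 + (6420 - 1*(-7936))) - 1*(-29077) = √(-11965 + (6420 + 7936)) + 29077 = √(-11965 + 14356) + 29077 = √2391 + 29077 = 29077 + √2391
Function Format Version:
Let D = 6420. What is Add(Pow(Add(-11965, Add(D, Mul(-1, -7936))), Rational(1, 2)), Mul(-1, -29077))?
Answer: Add(29077, Pow(2391, Rational(1, 2))) ≈ 29126.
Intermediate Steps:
Add(Pow(Add(-11965, Add(D, Mul(-1, -7936))), Rational(1, 2)), Mul(-1, -29077)) = Add(Pow(Add(-11965, Add(6420, Mul(-1, -7936))), Rational(1, 2)), Mul(-1, -29077)) = Add(Pow(Add(-11965, Add(6420, 7936)), Rational(1, 2)), 29077) = Add(Pow(Add(-11965, 14356), Rational(1, 2)), 29077) = Add(Pow(2391, Rational(1, 2)), 29077) = Add(29077, Pow(2391, Rational(1, 2)))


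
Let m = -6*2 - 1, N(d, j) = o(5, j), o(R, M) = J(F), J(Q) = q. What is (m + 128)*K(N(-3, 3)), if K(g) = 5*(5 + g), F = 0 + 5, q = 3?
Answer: 4600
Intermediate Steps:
F = 5
J(Q) = 3
o(R, M) = 3
N(d, j) = 3
m = -13 (m = -12 - 1 = -13)
K(g) = 25 + 5*g
(m + 128)*K(N(-3, 3)) = (-13 + 128)*(25 + 5*3) = 115*(25 + 15) = 115*40 = 4600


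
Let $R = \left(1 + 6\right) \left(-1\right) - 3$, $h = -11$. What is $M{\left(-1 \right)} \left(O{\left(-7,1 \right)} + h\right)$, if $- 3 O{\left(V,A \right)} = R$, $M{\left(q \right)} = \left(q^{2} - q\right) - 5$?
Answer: $23$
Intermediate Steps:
$M{\left(q \right)} = -5 + q^{2} - q$
$R = -10$ ($R = 7 \left(-1\right) - 3 = -7 - 3 = -10$)
$O{\left(V,A \right)} = \frac{10}{3}$ ($O{\left(V,A \right)} = \left(- \frac{1}{3}\right) \left(-10\right) = \frac{10}{3}$)
$M{\left(-1 \right)} \left(O{\left(-7,1 \right)} + h\right) = \left(-5 + \left(-1\right)^{2} - -1\right) \left(\frac{10}{3} - 11\right) = \left(-5 + 1 + 1\right) \left(- \frac{23}{3}\right) = \left(-3\right) \left(- \frac{23}{3}\right) = 23$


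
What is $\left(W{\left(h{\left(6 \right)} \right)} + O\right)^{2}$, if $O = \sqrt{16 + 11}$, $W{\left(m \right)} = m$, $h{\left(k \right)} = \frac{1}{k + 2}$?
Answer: $\frac{1729}{64} + \frac{3 \sqrt{3}}{4} \approx 28.315$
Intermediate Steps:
$h{\left(k \right)} = \frac{1}{2 + k}$
$O = 3 \sqrt{3}$ ($O = \sqrt{27} = 3 \sqrt{3} \approx 5.1962$)
$\left(W{\left(h{\left(6 \right)} \right)} + O\right)^{2} = \left(\frac{1}{2 + 6} + 3 \sqrt{3}\right)^{2} = \left(\frac{1}{8} + 3 \sqrt{3}\right)^{2}$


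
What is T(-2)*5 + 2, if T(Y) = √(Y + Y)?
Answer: 2 + 10*I ≈ 2.0 + 10.0*I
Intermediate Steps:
T(Y) = √2*√Y (T(Y) = √(2*Y) = √2*√Y)
T(-2)*5 + 2 = (√2*√(-2))*5 + 2 = (√2*(I*√2))*5 + 2 = (2*I)*5 + 2 = 10*I + 2 = 2 + 10*I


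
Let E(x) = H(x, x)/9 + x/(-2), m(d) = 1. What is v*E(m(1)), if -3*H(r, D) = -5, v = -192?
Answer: 544/9 ≈ 60.444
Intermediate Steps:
H(r, D) = 5/3 (H(r, D) = -1/3*(-5) = 5/3)
E(x) = 5/27 - x/2 (E(x) = (5/3)/9 + x/(-2) = (5/3)*(1/9) + x*(-1/2) = 5/27 - x/2)
v*E(m(1)) = -192*(5/27 - 1/2*1) = -192*(5/27 - 1/2) = -192*(-17/54) = 544/9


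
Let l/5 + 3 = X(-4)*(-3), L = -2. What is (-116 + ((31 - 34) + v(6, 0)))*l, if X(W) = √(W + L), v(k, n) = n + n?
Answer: 1785 + 1785*I*√6 ≈ 1785.0 + 4372.3*I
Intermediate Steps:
v(k, n) = 2*n
X(W) = √(-2 + W) (X(W) = √(W - 2) = √(-2 + W))
l = -15 - 15*I*√6 (l = -15 + 5*(√(-2 - 4)*(-3)) = -15 + 5*(√(-6)*(-3)) = -15 + 5*((I*√6)*(-3)) = -15 + 5*(-3*I*√6) = -15 - 15*I*√6 ≈ -15.0 - 36.742*I)
(-116 + ((31 - 34) + v(6, 0)))*l = (-116 + ((31 - 34) + 2*0))*(-15 - 15*I*√6) = (-116 + (-3 + 0))*(-15 - 15*I*√6) = (-116 - 3)*(-15 - 15*I*√6) = -119*(-15 - 15*I*√6) = 1785 + 1785*I*√6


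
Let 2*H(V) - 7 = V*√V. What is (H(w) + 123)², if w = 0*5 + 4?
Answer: 68121/4 ≈ 17030.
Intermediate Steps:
w = 4 (w = 0 + 4 = 4)
H(V) = 7/2 + V^(3/2)/2 (H(V) = 7/2 + (V*√V)/2 = 7/2 + V^(3/2)/2)
(H(w) + 123)² = ((7/2 + 4^(3/2)/2) + 123)² = ((7/2 + (½)*8) + 123)² = ((7/2 + 4) + 123)² = (15/2 + 123)² = (261/2)² = 68121/4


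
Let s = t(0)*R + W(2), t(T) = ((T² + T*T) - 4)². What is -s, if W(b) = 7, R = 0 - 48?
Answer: 761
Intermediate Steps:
R = -48
t(T) = (-4 + 2*T²)² (t(T) = ((T² + T²) - 4)² = (2*T² - 4)² = (-4 + 2*T²)²)
s = -761 (s = (4*(-2 + 0²)²)*(-48) + 7 = (4*(-2 + 0)²)*(-48) + 7 = (4*(-2)²)*(-48) + 7 = (4*4)*(-48) + 7 = 16*(-48) + 7 = -768 + 7 = -761)
-s = -1*(-761) = 761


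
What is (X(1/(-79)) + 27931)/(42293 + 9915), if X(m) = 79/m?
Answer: 10845/26104 ≈ 0.41545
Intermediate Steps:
(X(1/(-79)) + 27931)/(42293 + 9915) = (79/(1/(-79)) + 27931)/(42293 + 9915) = (79/(-1/79) + 27931)/52208 = (79*(-79) + 27931)*(1/52208) = (-6241 + 27931)*(1/52208) = 21690*(1/52208) = 10845/26104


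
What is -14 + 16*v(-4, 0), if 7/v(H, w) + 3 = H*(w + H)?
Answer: -70/13 ≈ -5.3846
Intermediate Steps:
v(H, w) = 7/(-3 + H*(H + w)) (v(H, w) = 7/(-3 + H*(w + H)) = 7/(-3 + H*(H + w)))
-14 + 16*v(-4, 0) = -14 + 16*(7/(-3 + (-4)**2 - 4*0)) = -14 + 16*(7/(-3 + 16 + 0)) = -14 + 16*(7/13) = -14 + 112/13 = -70/13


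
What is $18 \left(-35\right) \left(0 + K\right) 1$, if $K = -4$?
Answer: $2520$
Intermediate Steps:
$18 \left(-35\right) \left(0 + K\right) 1 = 18 \left(-35\right) \left(0 - 4\right) 1 = - 630 \left(\left(-4\right) 1\right) = \left(-630\right) \left(-4\right) = 2520$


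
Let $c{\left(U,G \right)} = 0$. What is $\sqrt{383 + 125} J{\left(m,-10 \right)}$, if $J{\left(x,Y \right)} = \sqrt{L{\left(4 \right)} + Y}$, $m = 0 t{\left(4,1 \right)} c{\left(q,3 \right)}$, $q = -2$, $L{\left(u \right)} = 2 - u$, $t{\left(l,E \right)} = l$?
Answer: $4 i \sqrt{381} \approx 78.077 i$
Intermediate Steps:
$m = 0$ ($m = 0 \cdot 4 \cdot 0 = 0 \cdot 0 = 0$)
$J{\left(x,Y \right)} = \sqrt{-2 + Y}$ ($J{\left(x,Y \right)} = \sqrt{\left(2 - 4\right) + Y} = \sqrt{-2 + Y}$)
$\sqrt{383 + 125} J{\left(m,-10 \right)} = \sqrt{383 + 125} \sqrt{-2 - 10} = \sqrt{508} \sqrt{-12} = 2 \sqrt{127} \cdot 2 i \sqrt{3} = 4 i \sqrt{381}$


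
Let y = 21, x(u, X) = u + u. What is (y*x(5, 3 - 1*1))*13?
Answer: 2730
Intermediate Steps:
x(u, X) = 2*u
(y*x(5, 3 - 1*1))*13 = (21*(2*5))*13 = (21*10)*13 = 210*13 = 2730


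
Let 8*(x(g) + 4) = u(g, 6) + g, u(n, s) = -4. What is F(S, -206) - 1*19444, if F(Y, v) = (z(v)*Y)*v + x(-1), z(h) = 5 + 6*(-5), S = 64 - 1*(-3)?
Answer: 2604811/8 ≈ 3.2560e+5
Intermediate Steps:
S = 67 (S = 64 + 3 = 67)
z(h) = -25 (z(h) = 5 - 30 = -25)
x(g) = -9/2 + g/8 (x(g) = -4 + (-4 + g)/8 = -4 + (-1/2 + g/8) = -9/2 + g/8)
F(Y, v) = -37/8 - 25*Y*v (F(Y, v) = (-25*Y)*v + (-9/2 + (1/8)*(-1)) = -25*Y*v + (-9/2 - 1/8) = -25*Y*v - 37/8 = -37/8 - 25*Y*v)
F(S, -206) - 1*19444 = (-37/8 - 25*67*(-206)) - 1*19444 = (-37/8 + 345050) - 19444 = 2760363/8 - 19444 = 2604811/8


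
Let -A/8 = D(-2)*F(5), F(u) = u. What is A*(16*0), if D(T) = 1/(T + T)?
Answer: 0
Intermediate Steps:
D(T) = 1/(2*T)
A = 10 (A = -8*(½)/(-2)*5 = -8*(½)*(-½)*5 = -(-2)*5 = -8*(-5/4) = 10)
A*(16*0) = 10*(16*0) = 10*0 = 0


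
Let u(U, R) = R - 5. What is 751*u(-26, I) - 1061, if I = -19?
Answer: -19085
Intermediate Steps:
u(U, R) = -5 + R
751*u(-26, I) - 1061 = 751*(-5 - 19) - 1061 = 751*(-24) - 1061 = -18024 - 1061 = -19085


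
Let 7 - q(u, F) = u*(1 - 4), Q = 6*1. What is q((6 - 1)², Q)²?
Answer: 6724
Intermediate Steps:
Q = 6
q(u, F) = 7 + 3*u (q(u, F) = 7 - u*(1 - 4) = 7 - u*(-3) = 7 - (-3)*u = 7 + 3*u)
q((6 - 1)², Q)² = (7 + 3*(6 - 1)²)² = (7 + 3*5²)² = (7 + 3*25)² = (7 + 75)² = 82² = 6724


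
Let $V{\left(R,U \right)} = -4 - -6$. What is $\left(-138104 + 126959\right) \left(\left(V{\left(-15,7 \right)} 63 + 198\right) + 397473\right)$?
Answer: $-4433447565$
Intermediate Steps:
$V{\left(R,U \right)} = 2$ ($V{\left(R,U \right)} = -4 + 6 = 2$)
$\left(-138104 + 126959\right) \left(\left(V{\left(-15,7 \right)} 63 + 198\right) + 397473\right) = \left(-138104 + 126959\right) \left(\left(2 \cdot 63 + 198\right) + 397473\right) = - 11145 \left(\left(126 + 198\right) + 397473\right) = - 11145 \left(324 + 397473\right) = \left(-11145\right) 397797 = -4433447565$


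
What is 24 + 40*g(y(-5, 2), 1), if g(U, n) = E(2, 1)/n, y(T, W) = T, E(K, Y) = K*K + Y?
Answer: 224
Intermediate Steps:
E(K, Y) = Y + K**2 (E(K, Y) = K**2 + Y = Y + K**2)
g(U, n) = 5/n (g(U, n) = (1 + 2**2)/n = (1 + 4)/n = 5/n)
24 + 40*g(y(-5, 2), 1) = 24 + 40*(5/1) = 24 + 40*(5*1) = 24 + 40*5 = 24 + 200 = 224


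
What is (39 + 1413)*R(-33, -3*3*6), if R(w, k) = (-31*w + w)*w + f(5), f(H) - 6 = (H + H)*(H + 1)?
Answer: -47341008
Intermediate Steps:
f(H) = 6 + 2*H*(1 + H) (f(H) = 6 + (H + H)*(H + 1) = 6 + (2*H)*(1 + H) = 6 + 2*H*(1 + H))
R(w, k) = 66 - 30*w² (R(w, k) = (-31*w + w)*w + (6 + 2*5 + 2*5²) = (-30*w)*w + (6 + 10 + 2*25) = -30*w² + (6 + 10 + 50) = -30*w² + 66 = 66 - 30*w²)
(39 + 1413)*R(-33, -3*3*6) = (39 + 1413)*(66 - 30*(-33)²) = 1452*(66 - 30*1089) = 1452*(66 - 32670) = 1452*(-32604) = -47341008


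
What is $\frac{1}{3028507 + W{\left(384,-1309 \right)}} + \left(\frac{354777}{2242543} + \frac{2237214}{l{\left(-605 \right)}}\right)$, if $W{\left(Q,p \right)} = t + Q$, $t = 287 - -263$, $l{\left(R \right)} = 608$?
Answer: $\frac{7599753089231259841}{2065270119372752} \approx 3679.8$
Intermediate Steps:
$t = 550$ ($t = 287 + 263 = 550$)
$W{\left(Q,p \right)} = 550 + Q$
$\frac{1}{3028507 + W{\left(384,-1309 \right)}} + \left(\frac{354777}{2242543} + \frac{2237214}{l{\left(-605 \right)}}\right) = \frac{1}{3028507 + \left(550 + 384\right)} + \left(\frac{354777}{2242543} + \frac{2237214}{608}\right) = \frac{1}{3028507 + 934} + \left(354777 \cdot \frac{1}{2242543} + 2237214 \cdot \frac{1}{608}\right) = \frac{1}{3029441} + \left(\frac{354777}{2242543} + \frac{1118607}{304}\right) = \frac{1}{3029441} + \frac{2508632149809}{681733072} = \frac{7599753089231259841}{2065270119372752}$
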